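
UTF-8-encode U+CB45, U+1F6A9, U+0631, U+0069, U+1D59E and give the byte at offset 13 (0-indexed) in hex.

U+CB45 → 3-byte form EC AD 85 at offsets 0–2.
U+1F6A9 → 4-byte form F0 9F 9A A9 at offsets 3–6.
U+0631 → 2-byte form D8 B1 at offsets 7–8.
U+0069 → 1-byte form 69 at offsets 9–9.
U+1D59E → 4-byte form F0 9D 96 9E at offsets 10–13.
Offset 13 falls in char 5's range; it's byte 4 of F0 9D 96 9E = 0x9E.

0x9E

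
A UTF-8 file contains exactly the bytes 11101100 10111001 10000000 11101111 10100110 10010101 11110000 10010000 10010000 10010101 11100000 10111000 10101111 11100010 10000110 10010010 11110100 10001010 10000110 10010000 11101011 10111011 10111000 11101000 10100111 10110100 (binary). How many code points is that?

Byte at offset 0: 0xEC = 11101100 → 3-byte char (#1). Advance 3.
Byte at offset 3: 0xEF = 11101111 → 3-byte char (#2). Advance 3.
Byte at offset 6: 0xF0 = 11110000 → 4-byte char (#3). Advance 4.
Byte at offset 10: 0xE0 = 11100000 → 3-byte char (#4). Advance 3.
Byte at offset 13: 0xE2 = 11100010 → 3-byte char (#5). Advance 3.
Byte at offset 16: 0xF4 = 11110100 → 4-byte char (#6). Advance 4.
Byte at offset 20: 0xEB = 11101011 → 3-byte char (#7). Advance 3.
Byte at offset 23: 0xE8 = 11101000 → 3-byte char (#8). Advance 3.
Reached end at offset 26 after 8 code points.

8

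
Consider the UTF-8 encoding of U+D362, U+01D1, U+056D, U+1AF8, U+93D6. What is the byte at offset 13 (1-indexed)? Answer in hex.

1-indexed offset 13 is 0-indexed offset 12.
U+D362 → 3-byte form ED 8D A2 at offsets 0–2.
U+01D1 → 2-byte form C7 91 at offsets 3–4.
U+056D → 2-byte form D5 AD at offsets 5–6.
U+1AF8 → 3-byte form E1 AB B8 at offsets 7–9.
U+93D6 → 3-byte form E9 8F 96 at offsets 10–12.
Offset 12 falls in char 5's range; it's byte 3 of E9 8F 96 = 0x96.

0x96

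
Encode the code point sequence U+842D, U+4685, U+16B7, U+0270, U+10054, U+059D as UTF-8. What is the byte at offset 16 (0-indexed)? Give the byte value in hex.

U+842D → 3-byte form E8 90 AD at offsets 0–2.
U+4685 → 3-byte form E4 9A 85 at offsets 3–5.
U+16B7 → 3-byte form E1 9A B7 at offsets 6–8.
U+0270 → 2-byte form C9 B0 at offsets 9–10.
U+10054 → 4-byte form F0 90 81 94 at offsets 11–14.
U+059D → 2-byte form D6 9D at offsets 15–16.
Offset 16 falls in char 6's range; it's byte 2 of D6 9D = 0x9D.

0x9D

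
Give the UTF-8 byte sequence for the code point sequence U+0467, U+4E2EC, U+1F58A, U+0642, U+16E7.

D1 A7 F1 8E 8B AC F0 9F 96 8A D9 82 E1 9B A7

U+0467: 2-byte form → D1 A7.
U+4E2EC: 4-byte form → F1 8E 8B AC.
U+1F58A: 4-byte form → F0 9F 96 8A.
U+0642: 2-byte form → D9 82.
U+16E7: 3-byte form → E1 9B A7.
Concatenated (15 bytes): D1 A7 F1 8E 8B AC F0 9F 96 8A D9 82 E1 9B A7.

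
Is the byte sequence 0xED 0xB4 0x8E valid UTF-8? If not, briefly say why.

Structurally a 3-byte sequence; payload = 0xDD0E.
But 0xDD0E is in U+D800–U+DFFF, the surrogate range. Surrogates are not Unicode scalar values and are forbidden in UTF-8.

invalid (encodes a surrogate (U+D800–U+DFFF))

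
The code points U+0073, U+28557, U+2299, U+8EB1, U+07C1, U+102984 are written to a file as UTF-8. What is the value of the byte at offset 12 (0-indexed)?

0x81

U+0073 → 1-byte form 73 at offsets 0–0.
U+28557 → 4-byte form F0 A8 95 97 at offsets 1–4.
U+2299 → 3-byte form E2 8A 99 at offsets 5–7.
U+8EB1 → 3-byte form E8 BA B1 at offsets 8–10.
U+07C1 → 2-byte form DF 81 at offsets 11–12.
Offset 12 falls in char 5's range; it's byte 2 of DF 81 = 0x81.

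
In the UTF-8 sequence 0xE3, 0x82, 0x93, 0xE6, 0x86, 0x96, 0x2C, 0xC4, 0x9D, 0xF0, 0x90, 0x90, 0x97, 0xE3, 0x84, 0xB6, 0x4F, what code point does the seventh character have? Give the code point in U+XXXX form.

Offset 0: leading byte 0xE3 = 11100011 → 3-byte char #1 = E3 82 93.
Offset 3: leading byte 0xE6 = 11100110 → 3-byte char #2 = E6 86 96.
Offset 6: leading byte 0x2C = 00101100 → 1-byte char #3 = 2C.
Offset 7: leading byte 0xC4 = 11000100 → 2-byte char #4 = C4 9D.
Offset 9: leading byte 0xF0 = 11110000 → 4-byte char #5 = F0 90 90 97.
Offset 13: leading byte 0xE3 = 11100011 → 3-byte char #6 = E3 84 B6.
Offset 16: leading byte 0x4F = 01001111 → 1-byte char #7 = 4F.
Leading byte 0x4F = 01001111 matches 0xxxxxxx → 1-byte sequence.
Byte 1: 0x4F = 01001111, payload 1001111 (7 bits).
Concatenate: 1001111 = 0x4F (7 bits → U+004F).

U+004F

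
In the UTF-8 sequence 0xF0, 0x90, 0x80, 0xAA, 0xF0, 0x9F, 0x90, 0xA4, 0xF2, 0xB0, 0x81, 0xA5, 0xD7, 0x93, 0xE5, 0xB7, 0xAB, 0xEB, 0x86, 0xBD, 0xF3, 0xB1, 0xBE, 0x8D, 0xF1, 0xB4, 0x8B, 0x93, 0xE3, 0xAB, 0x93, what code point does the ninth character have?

Offset 0: leading byte 0xF0 = 11110000 → 4-byte char #1 = F0 90 80 AA.
Offset 4: leading byte 0xF0 = 11110000 → 4-byte char #2 = F0 9F 90 A4.
Offset 8: leading byte 0xF2 = 11110010 → 4-byte char #3 = F2 B0 81 A5.
Offset 12: leading byte 0xD7 = 11010111 → 2-byte char #4 = D7 93.
Offset 14: leading byte 0xE5 = 11100101 → 3-byte char #5 = E5 B7 AB.
Offset 17: leading byte 0xEB = 11101011 → 3-byte char #6 = EB 86 BD.
Offset 20: leading byte 0xF3 = 11110011 → 4-byte char #7 = F3 B1 BE 8D.
Offset 24: leading byte 0xF1 = 11110001 → 4-byte char #8 = F1 B4 8B 93.
Offset 28: leading byte 0xE3 = 11100011 → 3-byte char #9 = E3 AB 93.
Leading byte 0xE3 = 11100011 matches 1110xxxx → 3-byte sequence.
Byte 1: 0xE3 = 11100011, payload 0011 (4 bits).
Byte 2: 0xAB = 10101011 (10xxxxxx ✓), payload 101011.
Byte 3: 0x93 = 10010011 (10xxxxxx ✓), payload 010011.
Concatenate: 0011101011010011 = 0x3AD3 (16 bits → U+3AD3).

U+3AD3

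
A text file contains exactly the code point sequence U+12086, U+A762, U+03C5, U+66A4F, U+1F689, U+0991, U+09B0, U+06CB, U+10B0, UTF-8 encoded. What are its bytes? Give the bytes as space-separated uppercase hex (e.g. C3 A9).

U+12086: 4-byte form → F0 92 82 86.
U+A762: 3-byte form → EA 9D A2.
U+03C5: 2-byte form → CF 85.
U+66A4F: 4-byte form → F1 A6 A9 8F.
U+1F689: 4-byte form → F0 9F 9A 89.
U+0991: 3-byte form → E0 A6 91.
U+09B0: 3-byte form → E0 A6 B0.
U+06CB: 2-byte form → DB 8B.
U+10B0: 3-byte form → E1 82 B0.
Concatenated (28 bytes): F0 92 82 86 EA 9D A2 CF 85 F1 A6 A9 8F F0 9F 9A 89 E0 A6 91 E0 A6 B0 DB 8B E1 82 B0.

F0 92 82 86 EA 9D A2 CF 85 F1 A6 A9 8F F0 9F 9A 89 E0 A6 91 E0 A6 B0 DB 8B E1 82 B0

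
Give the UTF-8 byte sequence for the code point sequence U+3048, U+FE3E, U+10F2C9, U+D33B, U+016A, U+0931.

E3 81 88 EF B8 BE F4 8F 8B 89 ED 8C BB C5 AA E0 A4 B1

U+3048: 3-byte form → E3 81 88.
U+FE3E: 3-byte form → EF B8 BE.
U+10F2C9: 4-byte form → F4 8F 8B 89.
U+D33B: 3-byte form → ED 8C BB.
U+016A: 2-byte form → C5 AA.
U+0931: 3-byte form → E0 A4 B1.
Concatenated (18 bytes): E3 81 88 EF B8 BE F4 8F 8B 89 ED 8C BB C5 AA E0 A4 B1.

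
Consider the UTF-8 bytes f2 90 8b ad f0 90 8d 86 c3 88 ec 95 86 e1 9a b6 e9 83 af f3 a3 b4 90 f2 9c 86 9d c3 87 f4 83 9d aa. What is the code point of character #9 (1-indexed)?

U+00C7

Offset 0: leading byte 0xF2 = 11110010 → 4-byte char #1 = F2 90 8B AD.
Offset 4: leading byte 0xF0 = 11110000 → 4-byte char #2 = F0 90 8D 86.
Offset 8: leading byte 0xC3 = 11000011 → 2-byte char #3 = C3 88.
Offset 10: leading byte 0xEC = 11101100 → 3-byte char #4 = EC 95 86.
Offset 13: leading byte 0xE1 = 11100001 → 3-byte char #5 = E1 9A B6.
Offset 16: leading byte 0xE9 = 11101001 → 3-byte char #6 = E9 83 AF.
Offset 19: leading byte 0xF3 = 11110011 → 4-byte char #7 = F3 A3 B4 90.
Offset 23: leading byte 0xF2 = 11110010 → 4-byte char #8 = F2 9C 86 9D.
Offset 27: leading byte 0xC3 = 11000011 → 2-byte char #9 = C3 87.
Leading byte 0xC3 = 11000011 matches 110xxxxx → 2-byte sequence.
Byte 1: 0xC3 = 11000011, payload 00011 (5 bits).
Byte 2: 0x87 = 10000111 (10xxxxxx ✓), payload 000111.
Concatenate: 00011000111 = 0xC7 (11 bits → U+00C7).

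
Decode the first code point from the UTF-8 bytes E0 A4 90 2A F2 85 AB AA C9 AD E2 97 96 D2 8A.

Offset 0: leading byte 0xE0 = 11100000 → 3-byte char #1 = E0 A4 90.
Leading byte 0xE0 = 11100000 matches 1110xxxx → 3-byte sequence.
Byte 1: 0xE0 = 11100000, payload 0000 (4 bits).
Byte 2: 0xA4 = 10100100 (10xxxxxx ✓), payload 100100.
Byte 3: 0x90 = 10010000 (10xxxxxx ✓), payload 010000.
Concatenate: 0000100100010000 = 0x910 (16 bits → U+0910).

U+0910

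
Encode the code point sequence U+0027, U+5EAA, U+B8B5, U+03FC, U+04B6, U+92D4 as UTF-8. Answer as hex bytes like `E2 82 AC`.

U+0027: 1-byte form → 27.
U+5EAA: 3-byte form → E5 BA AA.
U+B8B5: 3-byte form → EB A2 B5.
U+03FC: 2-byte form → CF BC.
U+04B6: 2-byte form → D2 B6.
U+92D4: 3-byte form → E9 8B 94.
Concatenated (14 bytes): 27 E5 BA AA EB A2 B5 CF BC D2 B6 E9 8B 94.

27 E5 BA AA EB A2 B5 CF BC D2 B6 E9 8B 94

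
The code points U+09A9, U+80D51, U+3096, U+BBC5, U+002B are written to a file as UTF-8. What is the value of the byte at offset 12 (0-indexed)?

U+09A9 → 3-byte form E0 A6 A9 at offsets 0–2.
U+80D51 → 4-byte form F2 80 B5 91 at offsets 3–6.
U+3096 → 3-byte form E3 82 96 at offsets 7–9.
U+BBC5 → 3-byte form EB AF 85 at offsets 10–12.
Offset 12 falls in char 4's range; it's byte 3 of EB AF 85 = 0x85.

0x85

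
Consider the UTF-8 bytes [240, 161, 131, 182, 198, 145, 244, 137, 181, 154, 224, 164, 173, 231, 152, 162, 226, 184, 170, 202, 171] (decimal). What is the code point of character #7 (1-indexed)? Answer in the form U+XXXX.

U+02AB

Offset 0: leading byte 0xF0 = 11110000 → 4-byte char #1 = F0 A1 83 B6.
Offset 4: leading byte 0xC6 = 11000110 → 2-byte char #2 = C6 91.
Offset 6: leading byte 0xF4 = 11110100 → 4-byte char #3 = F4 89 B5 9A.
Offset 10: leading byte 0xE0 = 11100000 → 3-byte char #4 = E0 A4 AD.
Offset 13: leading byte 0xE7 = 11100111 → 3-byte char #5 = E7 98 A2.
Offset 16: leading byte 0xE2 = 11100010 → 3-byte char #6 = E2 B8 AA.
Offset 19: leading byte 0xCA = 11001010 → 2-byte char #7 = CA AB.
Leading byte 0xCA = 11001010 matches 110xxxxx → 2-byte sequence.
Byte 1: 0xCA = 11001010, payload 01010 (5 bits).
Byte 2: 0xAB = 10101011 (10xxxxxx ✓), payload 101011.
Concatenate: 01010101011 = 0x2AB (11 bits → U+02AB).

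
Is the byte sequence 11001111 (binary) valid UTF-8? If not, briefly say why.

Leading byte 0xCF = 11001111 → 2-byte form, but only 1 byte is present.

invalid (sequence truncated)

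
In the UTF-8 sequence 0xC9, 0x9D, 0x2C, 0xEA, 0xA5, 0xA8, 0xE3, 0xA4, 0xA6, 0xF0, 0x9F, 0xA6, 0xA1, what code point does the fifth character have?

Offset 0: leading byte 0xC9 = 11001001 → 2-byte char #1 = C9 9D.
Offset 2: leading byte 0x2C = 00101100 → 1-byte char #2 = 2C.
Offset 3: leading byte 0xEA = 11101010 → 3-byte char #3 = EA A5 A8.
Offset 6: leading byte 0xE3 = 11100011 → 3-byte char #4 = E3 A4 A6.
Offset 9: leading byte 0xF0 = 11110000 → 4-byte char #5 = F0 9F A6 A1.
Leading byte 0xF0 = 11110000 matches 11110xxx → 4-byte sequence.
Byte 1: 0xF0 = 11110000, payload 000 (3 bits).
Byte 2: 0x9F = 10011111 (10xxxxxx ✓), payload 011111.
Byte 3: 0xA6 = 10100110 (10xxxxxx ✓), payload 100110.
Byte 4: 0xA1 = 10100001 (10xxxxxx ✓), payload 100001.
Concatenate: 000011111100110100001 = 0x1F9A1 (21 bits → U+1F9A1).

U+1F9A1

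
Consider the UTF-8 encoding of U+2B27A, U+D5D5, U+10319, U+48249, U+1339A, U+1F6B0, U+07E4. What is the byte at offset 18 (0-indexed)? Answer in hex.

U+2B27A → 4-byte form F0 AB 89 BA at offsets 0–3.
U+D5D5 → 3-byte form ED 97 95 at offsets 4–6.
U+10319 → 4-byte form F0 90 8C 99 at offsets 7–10.
U+48249 → 4-byte form F1 88 89 89 at offsets 11–14.
U+1339A → 4-byte form F0 93 8E 9A at offsets 15–18.
Offset 18 falls in char 5's range; it's byte 4 of F0 93 8E 9A = 0x9A.

0x9A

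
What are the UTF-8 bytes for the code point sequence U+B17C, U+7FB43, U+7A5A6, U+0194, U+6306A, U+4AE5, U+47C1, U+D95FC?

U+B17C: 3-byte form → EB 85 BC.
U+7FB43: 4-byte form → F1 BF AD 83.
U+7A5A6: 4-byte form → F1 BA 96 A6.
U+0194: 2-byte form → C6 94.
U+6306A: 4-byte form → F1 A3 81 AA.
U+4AE5: 3-byte form → E4 AB A5.
U+47C1: 3-byte form → E4 9F 81.
U+D95FC: 4-byte form → F3 99 97 BC.
Concatenated (27 bytes): EB 85 BC F1 BF AD 83 F1 BA 96 A6 C6 94 F1 A3 81 AA E4 AB A5 E4 9F 81 F3 99 97 BC.

EB 85 BC F1 BF AD 83 F1 BA 96 A6 C6 94 F1 A3 81 AA E4 AB A5 E4 9F 81 F3 99 97 BC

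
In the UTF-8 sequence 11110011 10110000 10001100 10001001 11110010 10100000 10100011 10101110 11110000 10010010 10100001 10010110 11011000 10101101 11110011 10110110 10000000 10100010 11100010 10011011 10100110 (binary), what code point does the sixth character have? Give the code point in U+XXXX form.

Offset 0: leading byte 0xF3 = 11110011 → 4-byte char #1 = F3 B0 8C 89.
Offset 4: leading byte 0xF2 = 11110010 → 4-byte char #2 = F2 A0 A3 AE.
Offset 8: leading byte 0xF0 = 11110000 → 4-byte char #3 = F0 92 A1 96.
Offset 12: leading byte 0xD8 = 11011000 → 2-byte char #4 = D8 AD.
Offset 14: leading byte 0xF3 = 11110011 → 4-byte char #5 = F3 B6 80 A2.
Offset 18: leading byte 0xE2 = 11100010 → 3-byte char #6 = E2 9B A6.
Leading byte 0xE2 = 11100010 matches 1110xxxx → 3-byte sequence.
Byte 1: 0xE2 = 11100010, payload 0010 (4 bits).
Byte 2: 0x9B = 10011011 (10xxxxxx ✓), payload 011011.
Byte 3: 0xA6 = 10100110 (10xxxxxx ✓), payload 100110.
Concatenate: 0010011011100110 = 0x26E6 (16 bits → U+26E6).

U+26E6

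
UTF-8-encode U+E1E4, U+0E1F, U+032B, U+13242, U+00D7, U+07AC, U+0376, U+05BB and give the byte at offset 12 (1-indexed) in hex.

0x82

1-indexed offset 12 is 0-indexed offset 11.
U+E1E4 → 3-byte form EE 87 A4 at offsets 0–2.
U+0E1F → 3-byte form E0 B8 9F at offsets 3–5.
U+032B → 2-byte form CC AB at offsets 6–7.
U+13242 → 4-byte form F0 93 89 82 at offsets 8–11.
Offset 11 falls in char 4's range; it's byte 4 of F0 93 89 82 = 0x82.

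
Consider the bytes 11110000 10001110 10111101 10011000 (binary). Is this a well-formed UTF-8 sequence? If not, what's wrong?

invalid (overlong encoding)

Leading byte 0xF0 = 11110000 → 4-byte form.
Continuation bytes all match 10xxxxxx. Payload decodes to 0xEF58.
But 0xEF58 < 0x10000, the minimum for a 4-byte sequence — this is an overlong encoding.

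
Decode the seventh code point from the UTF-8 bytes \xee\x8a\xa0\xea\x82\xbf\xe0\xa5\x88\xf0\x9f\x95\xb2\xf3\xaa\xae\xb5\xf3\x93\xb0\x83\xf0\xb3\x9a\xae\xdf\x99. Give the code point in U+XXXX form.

Offset 0: leading byte 0xEE = 11101110 → 3-byte char #1 = EE 8A A0.
Offset 3: leading byte 0xEA = 11101010 → 3-byte char #2 = EA 82 BF.
Offset 6: leading byte 0xE0 = 11100000 → 3-byte char #3 = E0 A5 88.
Offset 9: leading byte 0xF0 = 11110000 → 4-byte char #4 = F0 9F 95 B2.
Offset 13: leading byte 0xF3 = 11110011 → 4-byte char #5 = F3 AA AE B5.
Offset 17: leading byte 0xF3 = 11110011 → 4-byte char #6 = F3 93 B0 83.
Offset 21: leading byte 0xF0 = 11110000 → 4-byte char #7 = F0 B3 9A AE.
Leading byte 0xF0 = 11110000 matches 11110xxx → 4-byte sequence.
Byte 1: 0xF0 = 11110000, payload 000 (3 bits).
Byte 2: 0xB3 = 10110011 (10xxxxxx ✓), payload 110011.
Byte 3: 0x9A = 10011010 (10xxxxxx ✓), payload 011010.
Byte 4: 0xAE = 10101110 (10xxxxxx ✓), payload 101110.
Concatenate: 000110011011010101110 = 0x336AE (21 bits → U+336AE).

U+336AE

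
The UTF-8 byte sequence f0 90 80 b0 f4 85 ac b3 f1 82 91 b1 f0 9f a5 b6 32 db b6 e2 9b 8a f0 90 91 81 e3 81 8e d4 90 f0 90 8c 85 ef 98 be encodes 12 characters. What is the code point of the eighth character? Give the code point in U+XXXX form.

Offset 0: leading byte 0xF0 = 11110000 → 4-byte char #1 = F0 90 80 B0.
Offset 4: leading byte 0xF4 = 11110100 → 4-byte char #2 = F4 85 AC B3.
Offset 8: leading byte 0xF1 = 11110001 → 4-byte char #3 = F1 82 91 B1.
Offset 12: leading byte 0xF0 = 11110000 → 4-byte char #4 = F0 9F A5 B6.
Offset 16: leading byte 0x32 = 00110010 → 1-byte char #5 = 32.
Offset 17: leading byte 0xDB = 11011011 → 2-byte char #6 = DB B6.
Offset 19: leading byte 0xE2 = 11100010 → 3-byte char #7 = E2 9B 8A.
Offset 22: leading byte 0xF0 = 11110000 → 4-byte char #8 = F0 90 91 81.
Leading byte 0xF0 = 11110000 matches 11110xxx → 4-byte sequence.
Byte 1: 0xF0 = 11110000, payload 000 (3 bits).
Byte 2: 0x90 = 10010000 (10xxxxxx ✓), payload 010000.
Byte 3: 0x91 = 10010001 (10xxxxxx ✓), payload 010001.
Byte 4: 0x81 = 10000001 (10xxxxxx ✓), payload 000001.
Concatenate: 000010000010001000001 = 0x10441 (21 bits → U+10441).

U+10441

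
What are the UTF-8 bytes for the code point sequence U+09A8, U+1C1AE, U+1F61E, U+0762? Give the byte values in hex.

E0 A6 A8 F0 9C 86 AE F0 9F 98 9E DD A2

U+09A8: 3-byte form → E0 A6 A8.
U+1C1AE: 4-byte form → F0 9C 86 AE.
U+1F61E: 4-byte form → F0 9F 98 9E.
U+0762: 2-byte form → DD A2.
Concatenated (13 bytes): E0 A6 A8 F0 9C 86 AE F0 9F 98 9E DD A2.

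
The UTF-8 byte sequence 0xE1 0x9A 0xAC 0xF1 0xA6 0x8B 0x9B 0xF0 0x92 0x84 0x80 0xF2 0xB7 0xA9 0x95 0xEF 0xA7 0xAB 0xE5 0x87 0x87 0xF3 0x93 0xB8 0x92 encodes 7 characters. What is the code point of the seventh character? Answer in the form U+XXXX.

Offset 0: leading byte 0xE1 = 11100001 → 3-byte char #1 = E1 9A AC.
Offset 3: leading byte 0xF1 = 11110001 → 4-byte char #2 = F1 A6 8B 9B.
Offset 7: leading byte 0xF0 = 11110000 → 4-byte char #3 = F0 92 84 80.
Offset 11: leading byte 0xF2 = 11110010 → 4-byte char #4 = F2 B7 A9 95.
Offset 15: leading byte 0xEF = 11101111 → 3-byte char #5 = EF A7 AB.
Offset 18: leading byte 0xE5 = 11100101 → 3-byte char #6 = E5 87 87.
Offset 21: leading byte 0xF3 = 11110011 → 4-byte char #7 = F3 93 B8 92.
Leading byte 0xF3 = 11110011 matches 11110xxx → 4-byte sequence.
Byte 1: 0xF3 = 11110011, payload 011 (3 bits).
Byte 2: 0x93 = 10010011 (10xxxxxx ✓), payload 010011.
Byte 3: 0xB8 = 10111000 (10xxxxxx ✓), payload 111000.
Byte 4: 0x92 = 10010010 (10xxxxxx ✓), payload 010010.
Concatenate: 011010011111000010010 = 0xD3E12 (21 bits → U+D3E12).

U+D3E12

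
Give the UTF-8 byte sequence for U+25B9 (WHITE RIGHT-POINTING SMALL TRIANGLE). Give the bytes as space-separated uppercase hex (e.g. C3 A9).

U+25B9 = 0x25B9 = 9657 decimal. In range U+0800–U+FFFF → 3-byte form: 1110xxxx 10xxxxxx 10xxxxxx.
Binary (16 bits): 0010010110111001.
Split 4+6+6: 0010 | 010110 | 111001.
Byte 1: 11100010 = 0xE2.
Byte 2: 10010110 = 0x96.
Byte 3: 10111001 = 0xB9.

E2 96 B9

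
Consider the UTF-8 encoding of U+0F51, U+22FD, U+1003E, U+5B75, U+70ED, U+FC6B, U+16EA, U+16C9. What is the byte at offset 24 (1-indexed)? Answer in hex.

1-indexed offset 24 is 0-indexed offset 23.
U+0F51 → 3-byte form E0 BD 91 at offsets 0–2.
U+22FD → 3-byte form E2 8B BD at offsets 3–5.
U+1003E → 4-byte form F0 90 80 BE at offsets 6–9.
U+5B75 → 3-byte form E5 AD B5 at offsets 10–12.
U+70ED → 3-byte form E7 83 AD at offsets 13–15.
U+FC6B → 3-byte form EF B1 AB at offsets 16–18.
U+16EA → 3-byte form E1 9B AA at offsets 19–21.
U+16C9 → 3-byte form E1 9B 89 at offsets 22–24.
Offset 23 falls in char 8's range; it's byte 2 of E1 9B 89 = 0x9B.

0x9B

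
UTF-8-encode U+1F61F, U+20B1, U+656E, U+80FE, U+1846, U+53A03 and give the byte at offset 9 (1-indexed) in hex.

1-indexed offset 9 is 0-indexed offset 8.
U+1F61F → 4-byte form F0 9F 98 9F at offsets 0–3.
U+20B1 → 3-byte form E2 82 B1 at offsets 4–6.
U+656E → 3-byte form E6 95 AE at offsets 7–9.
Offset 8 falls in char 3's range; it's byte 2 of E6 95 AE = 0x95.

0x95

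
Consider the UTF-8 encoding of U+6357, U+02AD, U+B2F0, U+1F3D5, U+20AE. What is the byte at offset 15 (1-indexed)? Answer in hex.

1-indexed offset 15 is 0-indexed offset 14.
U+6357 → 3-byte form E6 8D 97 at offsets 0–2.
U+02AD → 2-byte form CA AD at offsets 3–4.
U+B2F0 → 3-byte form EB 8B B0 at offsets 5–7.
U+1F3D5 → 4-byte form F0 9F 8F 95 at offsets 8–11.
U+20AE → 3-byte form E2 82 AE at offsets 12–14.
Offset 14 falls in char 5's range; it's byte 3 of E2 82 AE = 0xAE.

0xAE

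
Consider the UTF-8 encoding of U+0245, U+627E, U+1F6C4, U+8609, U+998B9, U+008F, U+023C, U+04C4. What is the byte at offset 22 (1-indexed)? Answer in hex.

1-indexed offset 22 is 0-indexed offset 21.
U+0245 → 2-byte form C9 85 at offsets 0–1.
U+627E → 3-byte form E6 89 BE at offsets 2–4.
U+1F6C4 → 4-byte form F0 9F 9B 84 at offsets 5–8.
U+8609 → 3-byte form E8 98 89 at offsets 9–11.
U+998B9 → 4-byte form F2 99 A2 B9 at offsets 12–15.
U+008F → 2-byte form C2 8F at offsets 16–17.
U+023C → 2-byte form C8 BC at offsets 18–19.
U+04C4 → 2-byte form D3 84 at offsets 20–21.
Offset 21 falls in char 8's range; it's byte 2 of D3 84 = 0x84.

0x84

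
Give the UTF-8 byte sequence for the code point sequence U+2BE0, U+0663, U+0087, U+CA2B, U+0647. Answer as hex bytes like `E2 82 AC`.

U+2BE0: 3-byte form → E2 AF A0.
U+0663: 2-byte form → D9 A3.
U+0087: 2-byte form → C2 87.
U+CA2B: 3-byte form → EC A8 AB.
U+0647: 2-byte form → D9 87.
Concatenated (12 bytes): E2 AF A0 D9 A3 C2 87 EC A8 AB D9 87.

E2 AF A0 D9 A3 C2 87 EC A8 AB D9 87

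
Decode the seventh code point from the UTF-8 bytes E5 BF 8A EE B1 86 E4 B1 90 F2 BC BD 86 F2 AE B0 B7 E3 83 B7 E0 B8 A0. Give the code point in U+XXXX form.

Offset 0: leading byte 0xE5 = 11100101 → 3-byte char #1 = E5 BF 8A.
Offset 3: leading byte 0xEE = 11101110 → 3-byte char #2 = EE B1 86.
Offset 6: leading byte 0xE4 = 11100100 → 3-byte char #3 = E4 B1 90.
Offset 9: leading byte 0xF2 = 11110010 → 4-byte char #4 = F2 BC BD 86.
Offset 13: leading byte 0xF2 = 11110010 → 4-byte char #5 = F2 AE B0 B7.
Offset 17: leading byte 0xE3 = 11100011 → 3-byte char #6 = E3 83 B7.
Offset 20: leading byte 0xE0 = 11100000 → 3-byte char #7 = E0 B8 A0.
Leading byte 0xE0 = 11100000 matches 1110xxxx → 3-byte sequence.
Byte 1: 0xE0 = 11100000, payload 0000 (4 bits).
Byte 2: 0xB8 = 10111000 (10xxxxxx ✓), payload 111000.
Byte 3: 0xA0 = 10100000 (10xxxxxx ✓), payload 100000.
Concatenate: 0000111000100000 = 0xE20 (16 bits → U+0E20).

U+0E20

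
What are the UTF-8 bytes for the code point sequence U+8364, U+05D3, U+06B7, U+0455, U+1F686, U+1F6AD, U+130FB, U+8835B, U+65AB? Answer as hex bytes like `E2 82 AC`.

E8 8D A4 D7 93 DA B7 D1 95 F0 9F 9A 86 F0 9F 9A AD F0 93 83 BB F2 88 8D 9B E6 96 AB

U+8364: 3-byte form → E8 8D A4.
U+05D3: 2-byte form → D7 93.
U+06B7: 2-byte form → DA B7.
U+0455: 2-byte form → D1 95.
U+1F686: 4-byte form → F0 9F 9A 86.
U+1F6AD: 4-byte form → F0 9F 9A AD.
U+130FB: 4-byte form → F0 93 83 BB.
U+8835B: 4-byte form → F2 88 8D 9B.
U+65AB: 3-byte form → E6 96 AB.
Concatenated (28 bytes): E8 8D A4 D7 93 DA B7 D1 95 F0 9F 9A 86 F0 9F 9A AD F0 93 83 BB F2 88 8D 9B E6 96 AB.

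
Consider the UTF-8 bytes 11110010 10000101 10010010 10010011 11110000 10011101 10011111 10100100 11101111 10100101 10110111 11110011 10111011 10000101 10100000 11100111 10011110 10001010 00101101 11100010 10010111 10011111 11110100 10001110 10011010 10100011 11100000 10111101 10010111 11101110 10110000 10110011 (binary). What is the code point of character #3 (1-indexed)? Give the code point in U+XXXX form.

U+F977

Offset 0: leading byte 0xF2 = 11110010 → 4-byte char #1 = F2 85 92 93.
Offset 4: leading byte 0xF0 = 11110000 → 4-byte char #2 = F0 9D 9F A4.
Offset 8: leading byte 0xEF = 11101111 → 3-byte char #3 = EF A5 B7.
Leading byte 0xEF = 11101111 matches 1110xxxx → 3-byte sequence.
Byte 1: 0xEF = 11101111, payload 1111 (4 bits).
Byte 2: 0xA5 = 10100101 (10xxxxxx ✓), payload 100101.
Byte 3: 0xB7 = 10110111 (10xxxxxx ✓), payload 110111.
Concatenate: 1111100101110111 = 0xF977 (16 bits → U+F977).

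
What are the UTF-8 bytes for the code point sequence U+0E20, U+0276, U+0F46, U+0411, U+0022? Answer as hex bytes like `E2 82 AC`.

U+0E20: 3-byte form → E0 B8 A0.
U+0276: 2-byte form → C9 B6.
U+0F46: 3-byte form → E0 BD 86.
U+0411: 2-byte form → D0 91.
U+0022: 1-byte form → 22.
Concatenated (11 bytes): E0 B8 A0 C9 B6 E0 BD 86 D0 91 22.

E0 B8 A0 C9 B6 E0 BD 86 D0 91 22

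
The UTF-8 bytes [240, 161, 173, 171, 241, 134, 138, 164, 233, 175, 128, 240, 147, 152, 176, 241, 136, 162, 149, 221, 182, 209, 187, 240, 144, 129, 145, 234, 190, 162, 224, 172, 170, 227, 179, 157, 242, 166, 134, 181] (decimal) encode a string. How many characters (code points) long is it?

Byte at offset 0: 0xF0 = 11110000 → 4-byte char (#1). Advance 4.
Byte at offset 4: 0xF1 = 11110001 → 4-byte char (#2). Advance 4.
Byte at offset 8: 0xE9 = 11101001 → 3-byte char (#3). Advance 3.
Byte at offset 11: 0xF0 = 11110000 → 4-byte char (#4). Advance 4.
Byte at offset 15: 0xF1 = 11110001 → 4-byte char (#5). Advance 4.
Byte at offset 19: 0xDD = 11011101 → 2-byte char (#6). Advance 2.
Byte at offset 21: 0xD1 = 11010001 → 2-byte char (#7). Advance 2.
Byte at offset 23: 0xF0 = 11110000 → 4-byte char (#8). Advance 4.
Byte at offset 27: 0xEA = 11101010 → 3-byte char (#9). Advance 3.
Byte at offset 30: 0xE0 = 11100000 → 3-byte char (#10). Advance 3.
Byte at offset 33: 0xE3 = 11100011 → 3-byte char (#11). Advance 3.
Byte at offset 36: 0xF2 = 11110010 → 4-byte char (#12). Advance 4.
Reached end at offset 40 after 12 code points.

12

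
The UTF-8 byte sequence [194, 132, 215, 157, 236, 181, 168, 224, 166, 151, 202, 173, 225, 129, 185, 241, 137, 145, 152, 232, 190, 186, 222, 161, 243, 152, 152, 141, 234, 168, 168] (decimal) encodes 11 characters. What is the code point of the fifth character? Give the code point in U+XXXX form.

U+02AD

Offset 0: leading byte 0xC2 = 11000010 → 2-byte char #1 = C2 84.
Offset 2: leading byte 0xD7 = 11010111 → 2-byte char #2 = D7 9D.
Offset 4: leading byte 0xEC = 11101100 → 3-byte char #3 = EC B5 A8.
Offset 7: leading byte 0xE0 = 11100000 → 3-byte char #4 = E0 A6 97.
Offset 10: leading byte 0xCA = 11001010 → 2-byte char #5 = CA AD.
Leading byte 0xCA = 11001010 matches 110xxxxx → 2-byte sequence.
Byte 1: 0xCA = 11001010, payload 01010 (5 bits).
Byte 2: 0xAD = 10101101 (10xxxxxx ✓), payload 101101.
Concatenate: 01010101101 = 0x2AD (11 bits → U+02AD).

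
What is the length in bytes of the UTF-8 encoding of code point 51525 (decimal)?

U+C945 = 0xC945. UTF-8 uses 1 byte below 0x80, 2 below 0x800, 3 below 0x10000, 4 up to 0x10FFFF. 0xC945 is in U+0800–U+FFFF → 3 bytes.

3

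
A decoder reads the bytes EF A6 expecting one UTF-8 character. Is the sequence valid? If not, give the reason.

Leading byte 0xEF = 11101111 → 3-byte form, but only 2 bytes are present.

invalid (sequence truncated)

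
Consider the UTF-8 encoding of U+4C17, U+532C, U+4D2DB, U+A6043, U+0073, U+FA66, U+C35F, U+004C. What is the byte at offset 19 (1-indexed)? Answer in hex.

0xEC

1-indexed offset 19 is 0-indexed offset 18.
U+4C17 → 3-byte form E4 B0 97 at offsets 0–2.
U+532C → 3-byte form E5 8C AC at offsets 3–5.
U+4D2DB → 4-byte form F1 8D 8B 9B at offsets 6–9.
U+A6043 → 4-byte form F2 A6 81 83 at offsets 10–13.
U+0073 → 1-byte form 73 at offsets 14–14.
U+FA66 → 3-byte form EF A9 A6 at offsets 15–17.
U+C35F → 3-byte form EC 8D 9F at offsets 18–20.
Offset 18 falls in char 7's range; it's byte 1 of EC 8D 9F = 0xEC.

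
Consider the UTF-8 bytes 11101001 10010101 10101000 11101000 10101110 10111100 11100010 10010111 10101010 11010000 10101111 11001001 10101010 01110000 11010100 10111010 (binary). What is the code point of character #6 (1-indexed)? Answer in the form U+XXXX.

U+0070

Offset 0: leading byte 0xE9 = 11101001 → 3-byte char #1 = E9 95 A8.
Offset 3: leading byte 0xE8 = 11101000 → 3-byte char #2 = E8 AE BC.
Offset 6: leading byte 0xE2 = 11100010 → 3-byte char #3 = E2 97 AA.
Offset 9: leading byte 0xD0 = 11010000 → 2-byte char #4 = D0 AF.
Offset 11: leading byte 0xC9 = 11001001 → 2-byte char #5 = C9 AA.
Offset 13: leading byte 0x70 = 01110000 → 1-byte char #6 = 70.
Leading byte 0x70 = 01110000 matches 0xxxxxxx → 1-byte sequence.
Byte 1: 0x70 = 01110000, payload 1110000 (7 bits).
Concatenate: 1110000 = 0x70 (7 bits → U+0070).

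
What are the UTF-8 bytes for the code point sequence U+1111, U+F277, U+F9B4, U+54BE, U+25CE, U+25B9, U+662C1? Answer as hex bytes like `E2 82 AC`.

U+1111: 3-byte form → E1 84 91.
U+F277: 3-byte form → EF 89 B7.
U+F9B4: 3-byte form → EF A6 B4.
U+54BE: 3-byte form → E5 92 BE.
U+25CE: 3-byte form → E2 97 8E.
U+25B9: 3-byte form → E2 96 B9.
U+662C1: 4-byte form → F1 A6 8B 81.
Concatenated (22 bytes): E1 84 91 EF 89 B7 EF A6 B4 E5 92 BE E2 97 8E E2 96 B9 F1 A6 8B 81.

E1 84 91 EF 89 B7 EF A6 B4 E5 92 BE E2 97 8E E2 96 B9 F1 A6 8B 81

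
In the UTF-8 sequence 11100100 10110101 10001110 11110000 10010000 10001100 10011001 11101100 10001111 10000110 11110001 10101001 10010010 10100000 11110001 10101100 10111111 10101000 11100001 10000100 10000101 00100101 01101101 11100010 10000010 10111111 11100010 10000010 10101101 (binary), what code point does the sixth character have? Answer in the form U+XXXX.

Offset 0: leading byte 0xE4 = 11100100 → 3-byte char #1 = E4 B5 8E.
Offset 3: leading byte 0xF0 = 11110000 → 4-byte char #2 = F0 90 8C 99.
Offset 7: leading byte 0xEC = 11101100 → 3-byte char #3 = EC 8F 86.
Offset 10: leading byte 0xF1 = 11110001 → 4-byte char #4 = F1 A9 92 A0.
Offset 14: leading byte 0xF1 = 11110001 → 4-byte char #5 = F1 AC BF A8.
Offset 18: leading byte 0xE1 = 11100001 → 3-byte char #6 = E1 84 85.
Leading byte 0xE1 = 11100001 matches 1110xxxx → 3-byte sequence.
Byte 1: 0xE1 = 11100001, payload 0001 (4 bits).
Byte 2: 0x84 = 10000100 (10xxxxxx ✓), payload 000100.
Byte 3: 0x85 = 10000101 (10xxxxxx ✓), payload 000101.
Concatenate: 0001000100000101 = 0x1105 (16 bits → U+1105).

U+1105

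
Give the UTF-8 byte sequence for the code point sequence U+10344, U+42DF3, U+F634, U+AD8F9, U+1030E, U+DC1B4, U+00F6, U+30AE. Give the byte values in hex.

F0 90 8D 84 F1 82 B7 B3 EF 98 B4 F2 AD A3 B9 F0 90 8C 8E F3 9C 86 B4 C3 B6 E3 82 AE

U+10344: 4-byte form → F0 90 8D 84.
U+42DF3: 4-byte form → F1 82 B7 B3.
U+F634: 3-byte form → EF 98 B4.
U+AD8F9: 4-byte form → F2 AD A3 B9.
U+1030E: 4-byte form → F0 90 8C 8E.
U+DC1B4: 4-byte form → F3 9C 86 B4.
U+00F6: 2-byte form → C3 B6.
U+30AE: 3-byte form → E3 82 AE.
Concatenated (28 bytes): F0 90 8D 84 F1 82 B7 B3 EF 98 B4 F2 AD A3 B9 F0 90 8C 8E F3 9C 86 B4 C3 B6 E3 82 AE.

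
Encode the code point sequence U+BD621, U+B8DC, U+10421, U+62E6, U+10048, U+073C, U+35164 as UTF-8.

U+BD621: 4-byte form → F2 BD 98 A1.
U+B8DC: 3-byte form → EB A3 9C.
U+10421: 4-byte form → F0 90 90 A1.
U+62E6: 3-byte form → E6 8B A6.
U+10048: 4-byte form → F0 90 81 88.
U+073C: 2-byte form → DC BC.
U+35164: 4-byte form → F0 B5 85 A4.
Concatenated (24 bytes): F2 BD 98 A1 EB A3 9C F0 90 90 A1 E6 8B A6 F0 90 81 88 DC BC F0 B5 85 A4.

F2 BD 98 A1 EB A3 9C F0 90 90 A1 E6 8B A6 F0 90 81 88 DC BC F0 B5 85 A4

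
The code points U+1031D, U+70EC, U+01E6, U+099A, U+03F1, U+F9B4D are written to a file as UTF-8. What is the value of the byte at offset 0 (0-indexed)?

U+1031D → 4-byte form F0 90 8C 9D at offsets 0–3.
Offset 0 falls in char 1's range; it's byte 1 of F0 90 8C 9D = 0xF0.

0xF0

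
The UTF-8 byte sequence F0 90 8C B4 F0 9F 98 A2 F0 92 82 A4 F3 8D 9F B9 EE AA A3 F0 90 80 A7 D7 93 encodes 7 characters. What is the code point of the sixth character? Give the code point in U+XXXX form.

U+10027

Offset 0: leading byte 0xF0 = 11110000 → 4-byte char #1 = F0 90 8C B4.
Offset 4: leading byte 0xF0 = 11110000 → 4-byte char #2 = F0 9F 98 A2.
Offset 8: leading byte 0xF0 = 11110000 → 4-byte char #3 = F0 92 82 A4.
Offset 12: leading byte 0xF3 = 11110011 → 4-byte char #4 = F3 8D 9F B9.
Offset 16: leading byte 0xEE = 11101110 → 3-byte char #5 = EE AA A3.
Offset 19: leading byte 0xF0 = 11110000 → 4-byte char #6 = F0 90 80 A7.
Leading byte 0xF0 = 11110000 matches 11110xxx → 4-byte sequence.
Byte 1: 0xF0 = 11110000, payload 000 (3 bits).
Byte 2: 0x90 = 10010000 (10xxxxxx ✓), payload 010000.
Byte 3: 0x80 = 10000000 (10xxxxxx ✓), payload 000000.
Byte 4: 0xA7 = 10100111 (10xxxxxx ✓), payload 100111.
Concatenate: 000010000000000100111 = 0x10027 (21 bits → U+10027).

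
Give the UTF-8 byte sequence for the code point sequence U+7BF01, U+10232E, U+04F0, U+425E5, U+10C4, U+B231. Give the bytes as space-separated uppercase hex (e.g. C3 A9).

F1 BB BC 81 F4 82 8C AE D3 B0 F1 82 97 A5 E1 83 84 EB 88 B1

U+7BF01: 4-byte form → F1 BB BC 81.
U+10232E: 4-byte form → F4 82 8C AE.
U+04F0: 2-byte form → D3 B0.
U+425E5: 4-byte form → F1 82 97 A5.
U+10C4: 3-byte form → E1 83 84.
U+B231: 3-byte form → EB 88 B1.
Concatenated (20 bytes): F1 BB BC 81 F4 82 8C AE D3 B0 F1 82 97 A5 E1 83 84 EB 88 B1.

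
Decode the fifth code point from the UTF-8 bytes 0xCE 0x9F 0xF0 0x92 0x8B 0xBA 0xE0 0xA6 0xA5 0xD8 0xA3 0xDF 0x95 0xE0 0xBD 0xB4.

U+07D5

Offset 0: leading byte 0xCE = 11001110 → 2-byte char #1 = CE 9F.
Offset 2: leading byte 0xF0 = 11110000 → 4-byte char #2 = F0 92 8B BA.
Offset 6: leading byte 0xE0 = 11100000 → 3-byte char #3 = E0 A6 A5.
Offset 9: leading byte 0xD8 = 11011000 → 2-byte char #4 = D8 A3.
Offset 11: leading byte 0xDF = 11011111 → 2-byte char #5 = DF 95.
Leading byte 0xDF = 11011111 matches 110xxxxx → 2-byte sequence.
Byte 1: 0xDF = 11011111, payload 11111 (5 bits).
Byte 2: 0x95 = 10010101 (10xxxxxx ✓), payload 010101.
Concatenate: 11111010101 = 0x7D5 (11 bits → U+07D5).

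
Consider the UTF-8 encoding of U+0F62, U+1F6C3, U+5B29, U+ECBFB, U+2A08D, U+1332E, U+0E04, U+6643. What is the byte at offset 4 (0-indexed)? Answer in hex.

0x9F

U+0F62 → 3-byte form E0 BD A2 at offsets 0–2.
U+1F6C3 → 4-byte form F0 9F 9B 83 at offsets 3–6.
Offset 4 falls in char 2's range; it's byte 2 of F0 9F 9B 83 = 0x9F.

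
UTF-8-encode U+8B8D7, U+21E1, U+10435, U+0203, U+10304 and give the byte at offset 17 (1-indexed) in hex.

1-indexed offset 17 is 0-indexed offset 16.
U+8B8D7 → 4-byte form F2 8B A3 97 at offsets 0–3.
U+21E1 → 3-byte form E2 87 A1 at offsets 4–6.
U+10435 → 4-byte form F0 90 90 B5 at offsets 7–10.
U+0203 → 2-byte form C8 83 at offsets 11–12.
U+10304 → 4-byte form F0 90 8C 84 at offsets 13–16.
Offset 16 falls in char 5's range; it's byte 4 of F0 90 8C 84 = 0x84.

0x84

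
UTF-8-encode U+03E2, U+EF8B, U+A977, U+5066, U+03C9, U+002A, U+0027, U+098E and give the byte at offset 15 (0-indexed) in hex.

U+03E2 → 2-byte form CF A2 at offsets 0–1.
U+EF8B → 3-byte form EE BE 8B at offsets 2–4.
U+A977 → 3-byte form EA A5 B7 at offsets 5–7.
U+5066 → 3-byte form E5 81 A6 at offsets 8–10.
U+03C9 → 2-byte form CF 89 at offsets 11–12.
U+002A → 1-byte form 2A at offsets 13–13.
U+0027 → 1-byte form 27 at offsets 14–14.
U+098E → 3-byte form E0 A6 8E at offsets 15–17.
Offset 15 falls in char 8's range; it's byte 1 of E0 A6 8E = 0xE0.

0xE0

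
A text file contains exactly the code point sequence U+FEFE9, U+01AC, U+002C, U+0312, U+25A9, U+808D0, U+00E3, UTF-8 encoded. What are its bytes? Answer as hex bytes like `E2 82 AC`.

U+FEFE9: 4-byte form → F3 BE BF A9.
U+01AC: 2-byte form → C6 AC.
U+002C: 1-byte form → 2C.
U+0312: 2-byte form → CC 92.
U+25A9: 3-byte form → E2 96 A9.
U+808D0: 4-byte form → F2 80 A3 90.
U+00E3: 2-byte form → C3 A3.
Concatenated (18 bytes): F3 BE BF A9 C6 AC 2C CC 92 E2 96 A9 F2 80 A3 90 C3 A3.

F3 BE BF A9 C6 AC 2C CC 92 E2 96 A9 F2 80 A3 90 C3 A3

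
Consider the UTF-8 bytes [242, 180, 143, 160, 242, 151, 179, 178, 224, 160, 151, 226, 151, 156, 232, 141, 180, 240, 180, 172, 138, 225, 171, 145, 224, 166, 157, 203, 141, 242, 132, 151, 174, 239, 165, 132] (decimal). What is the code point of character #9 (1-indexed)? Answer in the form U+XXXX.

Offset 0: leading byte 0xF2 = 11110010 → 4-byte char #1 = F2 B4 8F A0.
Offset 4: leading byte 0xF2 = 11110010 → 4-byte char #2 = F2 97 B3 B2.
Offset 8: leading byte 0xE0 = 11100000 → 3-byte char #3 = E0 A0 97.
Offset 11: leading byte 0xE2 = 11100010 → 3-byte char #4 = E2 97 9C.
Offset 14: leading byte 0xE8 = 11101000 → 3-byte char #5 = E8 8D B4.
Offset 17: leading byte 0xF0 = 11110000 → 4-byte char #6 = F0 B4 AC 8A.
Offset 21: leading byte 0xE1 = 11100001 → 3-byte char #7 = E1 AB 91.
Offset 24: leading byte 0xE0 = 11100000 → 3-byte char #8 = E0 A6 9D.
Offset 27: leading byte 0xCB = 11001011 → 2-byte char #9 = CB 8D.
Leading byte 0xCB = 11001011 matches 110xxxxx → 2-byte sequence.
Byte 1: 0xCB = 11001011, payload 01011 (5 bits).
Byte 2: 0x8D = 10001101 (10xxxxxx ✓), payload 001101.
Concatenate: 01011001101 = 0x2CD (11 bits → U+02CD).

U+02CD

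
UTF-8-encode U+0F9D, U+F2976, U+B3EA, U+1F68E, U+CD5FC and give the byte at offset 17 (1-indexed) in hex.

1-indexed offset 17 is 0-indexed offset 16.
U+0F9D → 3-byte form E0 BE 9D at offsets 0–2.
U+F2976 → 4-byte form F3 B2 A5 B6 at offsets 3–6.
U+B3EA → 3-byte form EB 8F AA at offsets 7–9.
U+1F68E → 4-byte form F0 9F 9A 8E at offsets 10–13.
U+CD5FC → 4-byte form F3 8D 97 BC at offsets 14–17.
Offset 16 falls in char 5's range; it's byte 3 of F3 8D 97 BC = 0x97.

0x97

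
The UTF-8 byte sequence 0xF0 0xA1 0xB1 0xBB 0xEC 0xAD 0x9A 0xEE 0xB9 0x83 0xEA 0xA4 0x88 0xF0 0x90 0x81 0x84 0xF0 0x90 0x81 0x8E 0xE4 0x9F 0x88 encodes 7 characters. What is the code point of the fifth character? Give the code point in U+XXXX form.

Offset 0: leading byte 0xF0 = 11110000 → 4-byte char #1 = F0 A1 B1 BB.
Offset 4: leading byte 0xEC = 11101100 → 3-byte char #2 = EC AD 9A.
Offset 7: leading byte 0xEE = 11101110 → 3-byte char #3 = EE B9 83.
Offset 10: leading byte 0xEA = 11101010 → 3-byte char #4 = EA A4 88.
Offset 13: leading byte 0xF0 = 11110000 → 4-byte char #5 = F0 90 81 84.
Leading byte 0xF0 = 11110000 matches 11110xxx → 4-byte sequence.
Byte 1: 0xF0 = 11110000, payload 000 (3 bits).
Byte 2: 0x90 = 10010000 (10xxxxxx ✓), payload 010000.
Byte 3: 0x81 = 10000001 (10xxxxxx ✓), payload 000001.
Byte 4: 0x84 = 10000100 (10xxxxxx ✓), payload 000100.
Concatenate: 000010000000001000100 = 0x10044 (21 bits → U+10044).

U+10044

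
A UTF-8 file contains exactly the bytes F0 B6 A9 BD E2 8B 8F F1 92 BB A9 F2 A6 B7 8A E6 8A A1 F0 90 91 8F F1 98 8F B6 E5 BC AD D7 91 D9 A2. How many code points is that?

Byte at offset 0: 0xF0 = 11110000 → 4-byte char (#1). Advance 4.
Byte at offset 4: 0xE2 = 11100010 → 3-byte char (#2). Advance 3.
Byte at offset 7: 0xF1 = 11110001 → 4-byte char (#3). Advance 4.
Byte at offset 11: 0xF2 = 11110010 → 4-byte char (#4). Advance 4.
Byte at offset 15: 0xE6 = 11100110 → 3-byte char (#5). Advance 3.
Byte at offset 18: 0xF0 = 11110000 → 4-byte char (#6). Advance 4.
Byte at offset 22: 0xF1 = 11110001 → 4-byte char (#7). Advance 4.
Byte at offset 26: 0xE5 = 11100101 → 3-byte char (#8). Advance 3.
Byte at offset 29: 0xD7 = 11010111 → 2-byte char (#9). Advance 2.
Byte at offset 31: 0xD9 = 11011001 → 2-byte char (#10). Advance 2.
Reached end at offset 33 after 10 code points.

10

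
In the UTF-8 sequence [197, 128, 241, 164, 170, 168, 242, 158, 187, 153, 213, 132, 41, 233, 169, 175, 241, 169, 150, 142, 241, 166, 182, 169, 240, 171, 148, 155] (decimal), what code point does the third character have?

Offset 0: leading byte 0xC5 = 11000101 → 2-byte char #1 = C5 80.
Offset 2: leading byte 0xF1 = 11110001 → 4-byte char #2 = F1 A4 AA A8.
Offset 6: leading byte 0xF2 = 11110010 → 4-byte char #3 = F2 9E BB 99.
Leading byte 0xF2 = 11110010 matches 11110xxx → 4-byte sequence.
Byte 1: 0xF2 = 11110010, payload 010 (3 bits).
Byte 2: 0x9E = 10011110 (10xxxxxx ✓), payload 011110.
Byte 3: 0xBB = 10111011 (10xxxxxx ✓), payload 111011.
Byte 4: 0x99 = 10011001 (10xxxxxx ✓), payload 011001.
Concatenate: 010011110111011011001 = 0x9EED9 (21 bits → U+9EED9).

U+9EED9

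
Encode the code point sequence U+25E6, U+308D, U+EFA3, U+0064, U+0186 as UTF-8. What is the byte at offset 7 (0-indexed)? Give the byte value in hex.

U+25E6 → 3-byte form E2 97 A6 at offsets 0–2.
U+308D → 3-byte form E3 82 8D at offsets 3–5.
U+EFA3 → 3-byte form EE BE A3 at offsets 6–8.
Offset 7 falls in char 3's range; it's byte 2 of EE BE A3 = 0xBE.

0xBE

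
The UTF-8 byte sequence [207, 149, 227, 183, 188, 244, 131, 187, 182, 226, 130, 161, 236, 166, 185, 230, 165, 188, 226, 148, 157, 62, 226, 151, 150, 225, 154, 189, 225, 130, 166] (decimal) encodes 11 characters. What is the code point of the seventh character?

U+251D

Offset 0: leading byte 0xCF = 11001111 → 2-byte char #1 = CF 95.
Offset 2: leading byte 0xE3 = 11100011 → 3-byte char #2 = E3 B7 BC.
Offset 5: leading byte 0xF4 = 11110100 → 4-byte char #3 = F4 83 BB B6.
Offset 9: leading byte 0xE2 = 11100010 → 3-byte char #4 = E2 82 A1.
Offset 12: leading byte 0xEC = 11101100 → 3-byte char #5 = EC A6 B9.
Offset 15: leading byte 0xE6 = 11100110 → 3-byte char #6 = E6 A5 BC.
Offset 18: leading byte 0xE2 = 11100010 → 3-byte char #7 = E2 94 9D.
Leading byte 0xE2 = 11100010 matches 1110xxxx → 3-byte sequence.
Byte 1: 0xE2 = 11100010, payload 0010 (4 bits).
Byte 2: 0x94 = 10010100 (10xxxxxx ✓), payload 010100.
Byte 3: 0x9D = 10011101 (10xxxxxx ✓), payload 011101.
Concatenate: 0010010100011101 = 0x251D (16 bits → U+251D).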